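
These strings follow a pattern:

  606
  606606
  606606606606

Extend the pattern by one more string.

s(k+1) = s(k)·s(k) — each term doubles the last.
So the next term is two copies of 606606606606.

606606606606606606606606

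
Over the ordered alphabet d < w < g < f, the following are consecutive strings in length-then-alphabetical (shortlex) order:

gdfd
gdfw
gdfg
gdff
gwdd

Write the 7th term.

Advancing 2 positions from gwdd through gwdd → gwdw reaches term 7.

gwdg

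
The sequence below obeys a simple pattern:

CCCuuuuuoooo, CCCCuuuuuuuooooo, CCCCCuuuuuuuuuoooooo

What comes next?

Each string has the form C^{n} u^{2n-1} o^{n+1}, where the shown terms are n = 3, 4, 5.
Setting n = 6 gives 6, 11, 7 characters in each block.

CCCCCCuuuuuuuuuuuooooooo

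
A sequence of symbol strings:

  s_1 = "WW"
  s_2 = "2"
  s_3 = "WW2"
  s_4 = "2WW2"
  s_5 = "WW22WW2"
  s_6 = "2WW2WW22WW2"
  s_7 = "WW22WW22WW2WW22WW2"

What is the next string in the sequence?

This is a Fibonacci-style word recurrence s(k) = s(k−2)·s(k−1): e.g. WW·2 = WW2.
So term 8 is 2WW2WW22WW2·WW22WW22WW2WW22WW2.

2WW2WW22WW2WW22WW22WW2WW22WW2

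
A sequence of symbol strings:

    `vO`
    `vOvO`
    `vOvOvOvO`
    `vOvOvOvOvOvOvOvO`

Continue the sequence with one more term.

Every step duplicates the string.
Doubling vOvOvOvOvOvOvOvO:

vOvOvOvOvOvOvOvOvOvOvOvOvOvOvOvO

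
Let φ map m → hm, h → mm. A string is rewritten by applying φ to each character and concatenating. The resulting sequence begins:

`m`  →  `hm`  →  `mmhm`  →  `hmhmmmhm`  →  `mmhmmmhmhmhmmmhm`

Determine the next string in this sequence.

hmhmmmhmhmhmmmhmmmhmmmhmhmhmmmhm

Applying the rule to each of the 16 symbols of mmhmmmhmhmhmmmhm gives the pieces hm hm mm hm hm hm mm hm mm hm mm hm hm hm mm hm, which concatenate to the answer.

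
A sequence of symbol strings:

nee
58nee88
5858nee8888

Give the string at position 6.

s(k+1) = 58·s(k)·88, so each term gains 58 as a prefix and 88 as a suffix.
From 5858nee8888, 3 further steps: 5858nee8888 → 585858nee888888 → 58585858nee88888888 → (answer).

5858585858nee8888888888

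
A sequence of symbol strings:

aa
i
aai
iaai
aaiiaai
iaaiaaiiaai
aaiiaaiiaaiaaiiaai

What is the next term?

iaaiaaiiaaiaaiiaaiiaaiaaiiaai

Each term (from the third on) is the two preceding terms concatenated in order: term 3 = aa·i = aai.
So term 8 is iaaiaaiiaai·aaiiaaiiaaiaaiiaai.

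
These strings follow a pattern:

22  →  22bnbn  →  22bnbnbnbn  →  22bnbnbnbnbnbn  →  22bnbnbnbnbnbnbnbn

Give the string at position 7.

Every step adds bnbn to the end: s(k+1) = s(k)·bnbn.
From 22bnbnbnbnbnbnbnbn, 2 further steps: 22bnbnbnbnbnbnbnbn → 22bnbnbnbnbnbnbnbnbnbn → (answer).

22bnbnbnbnbnbnbnbnbnbnbnbn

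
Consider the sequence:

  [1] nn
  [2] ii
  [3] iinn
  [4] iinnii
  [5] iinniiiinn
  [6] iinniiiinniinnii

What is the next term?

From term 3 onward, concatenate the last term with the second-to-last: ii·nn = iinn, iinn·ii = iinnii, …
Continuing: iinniiiinniinnii · iinniiiinn gives term 7.

iinniiiinniinniiiinniiiinn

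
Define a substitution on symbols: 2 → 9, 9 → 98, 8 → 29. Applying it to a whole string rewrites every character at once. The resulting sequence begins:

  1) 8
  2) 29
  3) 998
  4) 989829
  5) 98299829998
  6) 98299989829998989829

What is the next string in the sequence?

Replace each of the 20 characters of 98299989829998989829 in place — 98 29 9 98 98 98 29 98 29 9 98 98 98 29 98 29 98 29 9 98 — and concatenate.

9829998989829982999898982998299829998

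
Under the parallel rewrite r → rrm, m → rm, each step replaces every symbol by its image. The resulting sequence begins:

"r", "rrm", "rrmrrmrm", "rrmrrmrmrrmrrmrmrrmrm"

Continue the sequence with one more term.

φ(rrmrrmrmrrmrrmrmrrmrm) expands symbol-by-symbol to rrm rrm rm rrm rrm rm rrm rm rrm rrm rm rrm rrm rm rrm rm rrm rrm rm rrm rm; joining the 21 pieces gives the next term.

rrmrrmrmrrmrrmrmrrmrmrrmrrmrmrrmrrmrmrrmrmrrmrrmrmrrmrm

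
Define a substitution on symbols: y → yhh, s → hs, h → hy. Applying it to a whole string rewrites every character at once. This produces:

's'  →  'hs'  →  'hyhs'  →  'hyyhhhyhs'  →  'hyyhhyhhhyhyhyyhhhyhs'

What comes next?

Replace each of the 21 characters of hyyhhyhhhyhyhyyhhhyhs in place — hy yhh yhh hy hy yhh hy hy hy yhh hy yhh hy yhh yhh hy hy hy yhh hy hs — and concatenate.

hyyhhyhhhyhyyhhhyhyhyyhhhyyhhhyyhhyhhhyhyhyyhhhyhs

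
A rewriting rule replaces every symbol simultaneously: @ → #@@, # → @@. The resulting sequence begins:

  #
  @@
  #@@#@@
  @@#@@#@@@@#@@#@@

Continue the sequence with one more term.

#@@#@@@@#@@#@@@@#@@#@@#@@#@@@@#@@#@@@@#@@#@@

φ(@@#@@#@@@@#@@#@@) expands symbol-by-symbol to #@@ #@@ @@ #@@ #@@ @@ #@@ #@@ #@@ #@@ @@ #@@ #@@ @@ #@@ #@@; joining the 16 pieces gives the next term.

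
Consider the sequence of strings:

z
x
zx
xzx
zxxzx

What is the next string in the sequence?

From term 3 onward, concatenate the second-to-last term with the last: z·x = zx, x·zx = xzx, …
The next term joins xzx and zxxzx.

xzxzxxzx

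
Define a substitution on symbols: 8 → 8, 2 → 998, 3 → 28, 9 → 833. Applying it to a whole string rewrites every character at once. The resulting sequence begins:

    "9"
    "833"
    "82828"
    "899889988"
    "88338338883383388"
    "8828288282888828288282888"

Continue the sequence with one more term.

Rewriting the 25 symbols of 8828288282888828288282888 one by one yields 8 8 998 8 998 8 8 998 8 998 8 8 8 8 998 8 998 8 8 998 8 998 8 8 8; concatenated:

88998899888998899888889988998889988998888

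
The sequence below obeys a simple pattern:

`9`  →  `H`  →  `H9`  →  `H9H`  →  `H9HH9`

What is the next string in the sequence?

Each term (from the third on) is the previous term followed by the one before it: term 3 = H·9 = H9.
So term 6 is H9HH9·H9H.

H9HH9H9H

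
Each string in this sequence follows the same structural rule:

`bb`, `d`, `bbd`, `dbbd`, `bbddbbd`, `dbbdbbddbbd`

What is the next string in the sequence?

bbddbbddbbdbbddbbd

Each term (from the third on) is the two preceding terms concatenated in order: term 3 = bb·d = bbd.
So term 7 is bbddbbd·dbbdbbddbbd.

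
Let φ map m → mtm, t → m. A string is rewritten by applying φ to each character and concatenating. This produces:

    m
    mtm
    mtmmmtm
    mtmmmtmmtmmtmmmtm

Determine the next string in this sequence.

Applying the rule to each of the 17 symbols of mtmmmtmmtmmtmmmtm gives the pieces mtm m mtm mtm mtm m mtm mtm m mtm mtm m mtm mtm mtm m mtm, which concatenate to the answer.

mtmmmtmmtmmtmmmtmmtmmmtmmtmmmtmmtmmtmmmtm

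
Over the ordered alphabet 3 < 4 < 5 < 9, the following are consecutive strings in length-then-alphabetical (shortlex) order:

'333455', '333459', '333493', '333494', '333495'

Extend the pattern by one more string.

Treat 333495 as a base-4 numeral over the given alphabet and add one, carrying through any trailing 9's.

333499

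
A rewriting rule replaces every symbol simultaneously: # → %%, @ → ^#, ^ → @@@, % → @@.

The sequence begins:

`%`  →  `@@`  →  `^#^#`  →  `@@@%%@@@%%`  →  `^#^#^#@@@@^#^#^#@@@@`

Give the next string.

Applying the rule to each of the 20 symbols of ^#^#^#@@@@^#^#^#@@@@ gives the pieces @@@ %% @@@ %% @@@ %% ^# ^# ^# ^# @@@ %% @@@ %% @@@ %% ^# ^# ^# ^#, which concatenate to the answer.

@@@%%@@@%%@@@%%^#^#^#^#@@@%%@@@%%@@@%%^#^#^#^#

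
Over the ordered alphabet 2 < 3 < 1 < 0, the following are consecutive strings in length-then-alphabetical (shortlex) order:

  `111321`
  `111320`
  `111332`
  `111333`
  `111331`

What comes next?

111330

Treat 111331 as a base-4 numeral over the given alphabet and add one, carrying through any trailing 0's.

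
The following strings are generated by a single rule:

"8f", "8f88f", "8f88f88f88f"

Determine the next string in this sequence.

Every step duplicates the string with '8' between the halves.
One more doubling of 8f88f88f88f gives the answer.

8f88f88f88f88f88f88f88f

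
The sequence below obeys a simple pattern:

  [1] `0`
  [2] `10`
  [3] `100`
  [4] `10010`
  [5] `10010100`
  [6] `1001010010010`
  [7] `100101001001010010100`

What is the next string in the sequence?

From term 3 onward, concatenate the last term with the second-to-last: 10·0 = 100, 100·10 = 10010, …
The next term joins 100101001001010010100 and 1001010010010.

1001010010010100101001001010010010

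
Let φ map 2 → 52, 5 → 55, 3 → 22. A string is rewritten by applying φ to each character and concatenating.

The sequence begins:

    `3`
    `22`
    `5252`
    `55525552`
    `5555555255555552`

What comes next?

φ(5555555255555552) expands symbol-by-symbol to 55 55 55 55 55 55 55 52 55 55 55 55 55 55 55 52; joining the 16 pieces gives the next term.

55555555555555525555555555555552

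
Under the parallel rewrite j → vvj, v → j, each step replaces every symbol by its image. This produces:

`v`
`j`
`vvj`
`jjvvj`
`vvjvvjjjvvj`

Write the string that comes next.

Apply φ to vvjvvjjjvvj symbol by symbol: v→j, v→j, j→vvj, v→j, v→j, j→vvj, j→vvj, j→vvj, v→j, v→j, j→vvj; joined: j j vvj j j vvj vvj vvj j j vvj.

jjvvjjjvvjvvjvvjjjvvj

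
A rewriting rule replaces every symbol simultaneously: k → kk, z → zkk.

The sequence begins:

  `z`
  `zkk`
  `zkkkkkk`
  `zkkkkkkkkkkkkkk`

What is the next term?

zkkkkkkkkkkkkkkkkkkkkkkkkkkkkkk

φ(zkkkkkkkkkkkkkk) expands symbol-by-symbol to zkk kk kk kk kk kk kk kk kk kk kk kk kk kk kk; joining the 15 pieces gives the next term.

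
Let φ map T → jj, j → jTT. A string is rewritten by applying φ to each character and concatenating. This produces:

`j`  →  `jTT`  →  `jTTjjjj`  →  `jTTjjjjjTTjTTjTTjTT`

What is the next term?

jTTjjjjjTTjTTjTTjTTjTTjjjjjTTjjjjjTTjjjjjTTjjjj

Applying the rule to each of the 19 symbols of jTTjjjjjTTjTTjTTjTT gives the pieces jTT jj jj jTT jTT jTT jTT jTT jj jj jTT jj jj jTT jj jj jTT jj jj, which concatenate to the answer.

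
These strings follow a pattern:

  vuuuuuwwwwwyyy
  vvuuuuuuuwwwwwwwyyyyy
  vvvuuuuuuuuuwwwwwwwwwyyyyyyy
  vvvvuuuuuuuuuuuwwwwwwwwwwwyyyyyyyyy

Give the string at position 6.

vvvvvvuuuuuuuuuuuuuuuwwwwwwwwwwwwwwwyyyyyyyyyyyyy

Each string has the form v^{n-1} u^{2n+1} w^{2n+1} y^{2n-1}, where the shown terms are n = 2, 3, 4, 5.
Setting n = 7 gives 6, 15, 15, 13 characters in each block.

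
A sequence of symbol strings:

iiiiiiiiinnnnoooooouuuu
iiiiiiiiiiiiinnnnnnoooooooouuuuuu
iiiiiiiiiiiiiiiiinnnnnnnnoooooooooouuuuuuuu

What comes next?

iiiiiiiiiiiiiiiiiiiiinnnnnnnnnnoooooooooooouuuuuuuuuu

Term n consists of 4n+1 i's, followed by 2n n's, followed by 2n+2 o's, followed by 2n u's, where the shown terms are n = 2, 3, 4.
At n = 5 the blocks have lengths 21, 10, 12, 10.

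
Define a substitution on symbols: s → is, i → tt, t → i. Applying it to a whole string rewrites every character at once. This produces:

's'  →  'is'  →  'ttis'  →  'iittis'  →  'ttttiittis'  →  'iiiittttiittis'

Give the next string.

ttttttttiiiittttiittis

Applying the rule to each of the 14 symbols of iiiittttiittis gives the pieces tt tt tt tt i i i i tt tt i i tt is, which concatenate to the answer.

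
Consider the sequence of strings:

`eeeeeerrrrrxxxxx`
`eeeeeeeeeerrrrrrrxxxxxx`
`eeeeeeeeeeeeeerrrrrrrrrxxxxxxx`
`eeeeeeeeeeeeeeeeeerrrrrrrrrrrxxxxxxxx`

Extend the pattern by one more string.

eeeeeeeeeeeeeeeeeeeeeerrrrrrrrrrrrrxxxxxxxxx

Term n consists of 4n-2 e's, followed by 2n+1 r's, followed by n+3 x's, where the shown terms are n = 2, 3, 4, 5.
Setting n = 6 gives 22, 13, 9 characters in each block.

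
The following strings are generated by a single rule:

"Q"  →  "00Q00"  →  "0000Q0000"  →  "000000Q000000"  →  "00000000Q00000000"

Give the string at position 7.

Every step adds 00 to the front and 00 to the end of the previous string.
From 00000000Q00000000, 2 further steps: 00000000Q00000000 → 0000000000Q0000000000 → (answer).

000000000000Q000000000000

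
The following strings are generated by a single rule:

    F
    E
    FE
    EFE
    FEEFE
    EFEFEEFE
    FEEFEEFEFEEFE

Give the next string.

Each term (from the third on) is the two preceding terms concatenated in order: term 3 = F·E = FE.
The next term joins EFEFEEFE and FEEFEEFEFEEFE.

EFEFEEFEFEEFEEFEFEEFE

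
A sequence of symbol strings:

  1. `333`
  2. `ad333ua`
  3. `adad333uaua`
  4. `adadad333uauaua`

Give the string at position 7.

adadadadadad333uauauauauaua

Every step adds ad to the front and ua to the end of the previous string.
From adadad333uauaua, 3 further steps: adadad333uauaua → adadadad333uauauaua → adadadadad333uauauauaua → (answer).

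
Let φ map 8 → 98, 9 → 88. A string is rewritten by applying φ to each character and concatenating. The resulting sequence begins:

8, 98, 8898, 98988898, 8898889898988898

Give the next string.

Rewriting the 16 symbols of 8898889898988898 one by one yields 98 98 88 98 98 98 88 98 88 98 88 98 98 98 88 98; concatenated:

98988898989888988898889898988898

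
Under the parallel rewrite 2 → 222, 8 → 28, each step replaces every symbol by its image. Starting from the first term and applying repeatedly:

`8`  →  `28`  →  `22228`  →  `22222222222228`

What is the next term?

Rewriting the 14 symbols of 22222222222228 one by one yields 222 222 222 222 222 222 222 222 222 222 222 222 222 28; concatenated:

22222222222222222222222222222222222222228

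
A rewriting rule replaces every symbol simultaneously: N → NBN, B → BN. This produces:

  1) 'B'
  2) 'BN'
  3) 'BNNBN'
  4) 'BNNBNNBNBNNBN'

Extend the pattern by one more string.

Replace each of the 13 characters of BNNBNNBNBNNBN in place — BN NBN NBN BN NBN NBN BN NBN BN NBN NBN BN NBN — and concatenate.

BNNBNNBNBNNBNNBNBNNBNBNNBNNBNBNNBN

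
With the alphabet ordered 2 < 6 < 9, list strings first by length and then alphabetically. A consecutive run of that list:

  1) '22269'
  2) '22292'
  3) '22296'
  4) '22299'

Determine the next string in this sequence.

Treat 22299 as a base-3 numeral over the given alphabet and add one, carrying through any trailing 9's.

22622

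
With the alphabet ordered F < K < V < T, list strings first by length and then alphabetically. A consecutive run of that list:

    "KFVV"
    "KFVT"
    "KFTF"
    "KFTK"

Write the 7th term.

Stepping forward 3 times from KFTK: KFTK → KFTV → KFTT, then the target.

KKFF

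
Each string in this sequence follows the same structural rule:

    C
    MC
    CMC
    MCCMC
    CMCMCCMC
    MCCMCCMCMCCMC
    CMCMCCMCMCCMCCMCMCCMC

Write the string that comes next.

MCCMCCMCMCCMCCMCMCCMCMCCMCCMCMCCMC

Each term (from the third on) is the two preceding terms concatenated in order: term 3 = C·MC = CMC.
The next term joins MCCMCCMCMCCMC and CMCMCCMCMCCMCCMCMCCMC.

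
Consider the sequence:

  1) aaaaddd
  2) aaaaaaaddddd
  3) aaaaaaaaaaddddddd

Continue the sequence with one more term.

aaaaaaaaaaaaaddddddddd

Reading off run lengths: a runs 4, 7, 10; d runs 3, 5, 7 — each is linear in n (n = 1, 2, …).
At n = 4 the blocks have lengths 13, 9.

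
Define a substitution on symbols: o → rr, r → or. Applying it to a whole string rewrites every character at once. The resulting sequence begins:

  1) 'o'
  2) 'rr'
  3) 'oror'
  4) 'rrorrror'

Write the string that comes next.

ororrrorororrror

Expanding rrorrror: r→or, r→or, o→rr, r→or, r→or, r→or, o→rr, r→or. Concatenated: or or rr or or or rr or.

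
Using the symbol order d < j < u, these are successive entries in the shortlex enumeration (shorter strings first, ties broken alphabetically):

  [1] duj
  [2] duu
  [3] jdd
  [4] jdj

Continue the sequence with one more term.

jdu

The successor of jdj increments the rightmost position that isn't already u and resets every position after it to d.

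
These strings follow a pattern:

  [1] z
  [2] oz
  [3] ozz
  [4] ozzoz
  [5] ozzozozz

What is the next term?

From term 3 onward, concatenate the last term with the second-to-last: oz·z = ozz, ozz·oz = ozzoz, …
The next term joins ozzozozz and ozzoz.

ozzozozzozzoz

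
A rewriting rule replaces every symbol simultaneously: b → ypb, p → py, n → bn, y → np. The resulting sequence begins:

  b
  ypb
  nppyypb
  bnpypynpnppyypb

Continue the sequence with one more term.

Replace each of the 15 characters of bnpypynpnppyypb in place — ypb bn py np py np bn py bn py py np np py ypb — and concatenate.

ypbbnpynppynpbnpybnpypynpnppyypb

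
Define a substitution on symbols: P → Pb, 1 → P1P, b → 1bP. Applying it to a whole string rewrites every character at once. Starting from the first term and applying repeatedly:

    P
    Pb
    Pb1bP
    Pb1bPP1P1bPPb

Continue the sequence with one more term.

Rewriting the 13 symbols of Pb1bPP1P1bPPb one by one yields Pb 1bP P1P 1bP Pb Pb P1P Pb P1P 1bP Pb Pb 1bP; concatenated:

Pb1bPP1P1bPPbPbP1PPbP1P1bPPbPb1bP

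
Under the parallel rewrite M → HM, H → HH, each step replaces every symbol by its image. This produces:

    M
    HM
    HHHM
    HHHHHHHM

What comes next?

Apply φ to HHHHHHHM symbol by symbol: H→HH, H→HH, H→HH, H→HH, H→HH, H→HH, H→HH, M→HM; joined: HH HH HH HH HH HH HH HM.

HHHHHHHHHHHHHHHM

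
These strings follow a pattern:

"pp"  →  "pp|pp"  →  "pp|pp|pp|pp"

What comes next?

Every step duplicates the string with '|' between the halves.
Doubling pp|pp|pp|pp with '|' between the halves:

pp|pp|pp|pp|pp|pp|pp|pp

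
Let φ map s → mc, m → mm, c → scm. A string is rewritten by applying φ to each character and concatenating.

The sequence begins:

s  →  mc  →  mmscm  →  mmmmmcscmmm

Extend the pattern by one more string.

mmmmmmmmmmscmmcscmmmmmmm

Apply φ to mmmmmcscmmm symbol by symbol: m→mm, m→mm, m→mm, m→mm, m→mm, c→scm, s→mc, c→scm, m→mm, m→mm, m→mm; joined: mm mm mm mm mm scm mc scm mm mm mm.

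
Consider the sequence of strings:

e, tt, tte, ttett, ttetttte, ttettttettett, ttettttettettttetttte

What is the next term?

This is a Fibonacci-style word recurrence s(k) = s(k−1)·s(k−2): e.g. tt·e = tte.
Continuing: ttettttettettttetttte · ttettttettett gives term 8.

ttettttettettttettttettettttettett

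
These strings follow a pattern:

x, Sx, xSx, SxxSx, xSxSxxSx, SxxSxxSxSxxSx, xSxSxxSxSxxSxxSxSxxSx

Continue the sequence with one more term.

From term 3 onward, concatenate the second-to-last term with the last: x·Sx = xSx, Sx·xSx = SxxSx, …
The next term joins SxxSxxSxSxxSx and xSxSxxSxSxxSxxSxSxxSx.

SxxSxxSxSxxSxxSxSxxSxSxxSxxSxSxxSx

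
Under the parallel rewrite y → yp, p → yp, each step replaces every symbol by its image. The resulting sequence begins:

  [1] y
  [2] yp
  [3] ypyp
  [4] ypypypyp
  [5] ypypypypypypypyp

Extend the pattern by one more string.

Applying the rule to each of the 16 symbols of ypypypypypypypyp gives the pieces yp yp yp yp yp yp yp yp yp yp yp yp yp yp yp yp, which concatenate to the answer.

ypypypypypypypypypypypypypypypyp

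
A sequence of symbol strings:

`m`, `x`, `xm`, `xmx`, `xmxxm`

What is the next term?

From term 3 onward, concatenate the last term with the second-to-last: x·m = xm, xm·x = xmx, …
Continuing: xmxxm · xmx gives term 6.

xmxxmxmx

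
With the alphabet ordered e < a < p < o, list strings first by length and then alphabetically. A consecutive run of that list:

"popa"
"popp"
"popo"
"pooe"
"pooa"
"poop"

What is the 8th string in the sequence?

oeee

Advancing 2 positions from poop through poop → pooo reaches term 8.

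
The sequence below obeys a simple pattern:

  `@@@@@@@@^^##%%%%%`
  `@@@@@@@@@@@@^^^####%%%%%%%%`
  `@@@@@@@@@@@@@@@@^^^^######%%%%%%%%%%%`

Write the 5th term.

@@@@@@@@@@@@@@@@@@@@@@@@^^^^^^##########%%%%%%%%%%%%%%%%%

Each string has the form @^{4n} ^^{n} #^{2n-2} %^{3n-1}, where the shown terms are n = 2, 3, 4.
Setting n = 6 gives 24, 6, 10, 17 characters in each block.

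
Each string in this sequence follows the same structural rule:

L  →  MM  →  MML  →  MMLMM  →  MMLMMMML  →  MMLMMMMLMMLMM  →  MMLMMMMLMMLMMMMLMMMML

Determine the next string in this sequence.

This is a Fibonacci-style word recurrence s(k) = s(k−1)·s(k−2): e.g. MM·L = MML.
So term 8 is MMLMMMMLMMLMMMMLMMMML·MMLMMMMLMMLMM.

MMLMMMMLMMLMMMMLMMMMLMMLMMMMLMMLMM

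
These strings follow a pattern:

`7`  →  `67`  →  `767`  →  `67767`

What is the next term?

Each term (from the third on) is the two preceding terms concatenated in order: term 3 = 7·67 = 767.
The next term joins 767 and 67767.

76767767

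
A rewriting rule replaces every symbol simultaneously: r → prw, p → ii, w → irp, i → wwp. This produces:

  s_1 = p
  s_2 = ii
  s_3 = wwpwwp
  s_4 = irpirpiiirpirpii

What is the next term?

Rewriting the 16 symbols of irpirpiiirpirpii one by one yields wwp prw ii wwp prw ii wwp wwp wwp prw ii wwp prw ii wwp wwp; concatenated:

wwpprwiiwwpprwiiwwpwwpwwpprwiiwwpprwiiwwpwwp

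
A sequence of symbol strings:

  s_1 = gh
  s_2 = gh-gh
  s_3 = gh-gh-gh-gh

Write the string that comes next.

Each string is two copies of the previous one joined by '-'.
Doubling gh-gh-gh-gh with '-' between the halves:

gh-gh-gh-gh-gh-gh-gh-gh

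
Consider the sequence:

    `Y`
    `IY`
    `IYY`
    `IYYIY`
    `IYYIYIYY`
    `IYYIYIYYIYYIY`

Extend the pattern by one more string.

From term 3 onward, concatenate the last term with the second-to-last: IY·Y = IYY, IYY·IY = IYYIY, …
So term 7 is IYYIYIYYIYYIY·IYYIYIYY.

IYYIYIYYIYYIYIYYIYIYY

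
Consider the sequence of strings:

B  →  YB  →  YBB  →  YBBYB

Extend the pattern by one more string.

This is a Fibonacci-style word recurrence s(k) = s(k−1)·s(k−2): e.g. YB·B = YBB.
Continuing: YBBYB · YBB gives term 5.

YBBYBYBB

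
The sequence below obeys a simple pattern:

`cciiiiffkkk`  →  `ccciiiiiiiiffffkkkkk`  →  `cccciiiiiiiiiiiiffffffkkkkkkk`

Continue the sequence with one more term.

ccccciiiiiiiiiiiiiiiiffffffffkkkkkkkkk

The n-th term is n+1 c's then 4n i's then 2n f's then 2n+1 k's (n = 1, 2, …).
For the next term, n = 4, so the run lengths are 5, 16, 8, 9.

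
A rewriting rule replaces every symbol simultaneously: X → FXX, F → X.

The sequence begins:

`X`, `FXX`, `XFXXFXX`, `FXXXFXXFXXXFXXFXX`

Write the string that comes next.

Replace each of the 17 characters of FXXXFXXFXXXFXXFXX in place — X FXX FXX FXX X FXX FXX X FXX FXX FXX X FXX FXX X FXX FXX — and concatenate.

XFXXFXXFXXXFXXFXXXFXXFXXFXXXFXXFXXXFXXFXX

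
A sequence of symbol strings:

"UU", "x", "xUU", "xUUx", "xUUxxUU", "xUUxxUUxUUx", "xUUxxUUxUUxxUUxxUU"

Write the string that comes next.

From term 3 onward, concatenate the last term with the second-to-last: x·UU = xUU, xUU·x = xUUx, …
So term 8 is xUUxxUUxUUxxUUxxUU·xUUxxUUxUUx.

xUUxxUUxUUxxUUxxUUxUUxxUUxUUx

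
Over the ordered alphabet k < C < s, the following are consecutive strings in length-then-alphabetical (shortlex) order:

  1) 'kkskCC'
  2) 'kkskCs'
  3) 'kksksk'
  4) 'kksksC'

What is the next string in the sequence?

kkskss

Treat kksksC as a base-3 numeral over the given alphabet and add one, carrying through any trailing s's.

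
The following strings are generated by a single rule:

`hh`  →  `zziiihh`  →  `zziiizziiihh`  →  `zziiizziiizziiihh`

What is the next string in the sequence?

zziiizziiizziiizziiihh

Every step adds zziii at the front: s(k+1) = zziii·s(k).
One more step from zziiizziiizziiihh gives the answer.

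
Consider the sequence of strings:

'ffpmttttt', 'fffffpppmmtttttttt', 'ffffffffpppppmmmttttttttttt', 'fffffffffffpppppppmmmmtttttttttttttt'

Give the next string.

Term n consists of 3n-1 f's, followed by 2n-1 p's, followed by n m's, followed by 3n+2 t's (n = 1, 2, …).
At n = 5 the blocks have lengths 14, 9, 5, 17.

ffffffffffffffpppppppppmmmmmttttttttttttttttt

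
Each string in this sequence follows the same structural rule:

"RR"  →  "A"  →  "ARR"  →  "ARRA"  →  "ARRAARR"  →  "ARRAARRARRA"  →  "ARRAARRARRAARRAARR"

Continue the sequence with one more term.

This is a Fibonacci-style word recurrence s(k) = s(k−1)·s(k−2): e.g. A·RR = ARR.
So term 8 is ARRAARRARRAARRAARR·ARRAARRARRA.

ARRAARRARRAARRAARRARRAARRARRA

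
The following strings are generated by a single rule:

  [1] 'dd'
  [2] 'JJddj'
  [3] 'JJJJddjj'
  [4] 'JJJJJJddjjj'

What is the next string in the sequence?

Each term wraps the previous one in JJ on the left and j on the right.
Applying this once more to JJJJJJddjjj:

JJJJJJJJddjjjj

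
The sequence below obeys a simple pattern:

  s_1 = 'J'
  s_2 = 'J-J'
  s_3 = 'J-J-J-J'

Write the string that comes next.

J-J-J-J-J-J-J-J

s(k+1) = s(k)·-·s(k) — each term doubles the last with '-' between the halves.
One more doubling of J-J-J-J gives the answer.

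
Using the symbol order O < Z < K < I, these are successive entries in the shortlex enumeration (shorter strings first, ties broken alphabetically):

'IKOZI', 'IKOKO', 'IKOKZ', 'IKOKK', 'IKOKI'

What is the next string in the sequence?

IKOIO

The successor of IKOKI increments the rightmost position that isn't already I and resets every position after it to O.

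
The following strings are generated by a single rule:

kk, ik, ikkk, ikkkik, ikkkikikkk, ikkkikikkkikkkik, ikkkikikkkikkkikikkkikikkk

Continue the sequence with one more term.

From term 3 onward, concatenate the last term with the second-to-last: ik·kk = ikkk, ikkk·ik = ikkkik, …
So term 8 is ikkkikikkkikkkikikkkikikkk·ikkkikikkkikkkik.

ikkkikikkkikkkikikkkikikkkikkkikikkkikkkik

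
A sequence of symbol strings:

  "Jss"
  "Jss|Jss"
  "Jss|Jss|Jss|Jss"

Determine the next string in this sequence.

Every step duplicates the string with '|' between the halves.
So the next term is two copies of Jss|Jss|Jss|Jss with '|' between the halves.

Jss|Jss|Jss|Jss|Jss|Jss|Jss|Jss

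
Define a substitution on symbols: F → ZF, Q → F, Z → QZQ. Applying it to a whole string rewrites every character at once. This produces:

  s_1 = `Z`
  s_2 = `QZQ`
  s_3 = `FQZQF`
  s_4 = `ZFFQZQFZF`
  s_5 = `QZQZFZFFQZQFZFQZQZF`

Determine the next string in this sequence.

FQZQFQZQZFQZQZFZFFQZQFZFQZQZFFQZQFQZQZF

Applying the rule to each of the 19 symbols of QZQZFZFFQZQFZFQZQZF gives the pieces F QZQ F QZQ ZF QZQ ZF ZF F QZQ F ZF QZQ ZF F QZQ F QZQ ZF, which concatenate to the answer.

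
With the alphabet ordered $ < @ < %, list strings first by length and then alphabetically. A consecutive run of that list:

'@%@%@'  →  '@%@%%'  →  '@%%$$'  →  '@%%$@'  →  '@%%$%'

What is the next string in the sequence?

Treat @%%$% as a base-3 numeral over the given alphabet and add one, carrying through any trailing %'s.

@%%@$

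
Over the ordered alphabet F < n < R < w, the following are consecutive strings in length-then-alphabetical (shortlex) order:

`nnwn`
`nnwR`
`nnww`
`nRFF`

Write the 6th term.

Continuing the enumeration 2 steps past nRFF: nRFF → nRFn → (answer).

nRFR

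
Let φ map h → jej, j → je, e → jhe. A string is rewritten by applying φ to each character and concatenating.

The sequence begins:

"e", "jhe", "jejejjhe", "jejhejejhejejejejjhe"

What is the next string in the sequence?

Rewriting the 20 symbols of jejhejejhejejejejjhe one by one yields je jhe je jej jhe je jhe je jej jhe je jhe je jhe je jhe je je jej jhe; concatenated:

jejhejejejjhejejhejejejjhejejhejejhejejhejejejejjhe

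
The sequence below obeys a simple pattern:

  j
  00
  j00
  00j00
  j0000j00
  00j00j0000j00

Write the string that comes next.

From term 3 onward, concatenate the second-to-last term with the last: j·00 = j00, 00·j00 = 00j00, …
So term 7 is j0000j00·00j00j0000j00.

j0000j0000j00j0000j00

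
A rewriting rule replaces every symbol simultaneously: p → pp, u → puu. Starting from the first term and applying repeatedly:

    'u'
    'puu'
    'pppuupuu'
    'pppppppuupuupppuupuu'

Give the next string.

pppppppppppppppuupuupppuupuupppppppuupuupppuupuu

Replace each of the 20 characters of pppppppuupuupppuupuu in place — pp pp pp pp pp pp pp puu puu pp puu puu pp pp pp puu puu pp puu puu — and concatenate.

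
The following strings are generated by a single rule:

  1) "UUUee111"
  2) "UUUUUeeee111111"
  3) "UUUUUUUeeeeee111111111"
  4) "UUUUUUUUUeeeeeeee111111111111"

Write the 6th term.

Term n consists of 2n+1 U's, followed by 2n e's, followed by 3n 1's (n = 1, 2, …).
For term 6, n = 6, so the run lengths are 13, 12, 18.

UUUUUUUUUUUUUeeeeeeeeeeee111111111111111111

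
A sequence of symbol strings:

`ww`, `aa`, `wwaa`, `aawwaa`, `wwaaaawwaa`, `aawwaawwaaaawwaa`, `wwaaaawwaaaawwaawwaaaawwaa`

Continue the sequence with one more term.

aawwaawwaaaawwaawwaaaawwaaaawwaawwaaaawwaa

Each term (from the third on) is the two preceding terms concatenated in order: term 3 = ww·aa = wwaa.
So term 8 is aawwaawwaaaawwaa·wwaaaawwaaaawwaawwaaaawwaa.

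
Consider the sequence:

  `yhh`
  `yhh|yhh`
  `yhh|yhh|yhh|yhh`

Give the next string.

Every step duplicates the string with '|' between the halves.
Doubling yhh|yhh|yhh|yhh with '|' between the halves:

yhh|yhh|yhh|yhh|yhh|yhh|yhh|yhh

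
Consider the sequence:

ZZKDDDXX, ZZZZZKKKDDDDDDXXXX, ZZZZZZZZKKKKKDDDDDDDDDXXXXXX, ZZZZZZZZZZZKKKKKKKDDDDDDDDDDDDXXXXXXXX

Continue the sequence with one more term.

ZZZZZZZZZZZZZZKKKKKKKKKDDDDDDDDDDDDDDDXXXXXXXXXX

Each string has the form Z^{3n-1} K^{2n-1} D^{3n} X^{2n} (n = 1, 2, …).
Setting n = 5 gives 14, 9, 15, 10 characters in each block.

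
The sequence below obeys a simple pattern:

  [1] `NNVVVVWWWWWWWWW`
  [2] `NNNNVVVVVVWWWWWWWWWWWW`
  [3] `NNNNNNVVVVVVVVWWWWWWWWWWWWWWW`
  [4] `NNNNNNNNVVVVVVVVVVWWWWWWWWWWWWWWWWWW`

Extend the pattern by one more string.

Each string has the form N^{2n-2} V^{2n} W^{3n+3}, where the shown terms are n = 2, 3, 4, 5.
For the next term, n = 6, so the run lengths are 10, 12, 21.

NNNNNNNNNNVVVVVVVVVVVVWWWWWWWWWWWWWWWWWWWWW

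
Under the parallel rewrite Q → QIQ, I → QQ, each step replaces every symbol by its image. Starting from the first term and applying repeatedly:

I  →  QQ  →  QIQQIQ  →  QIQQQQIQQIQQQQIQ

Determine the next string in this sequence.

QIQQQQIQQIQQIQQIQQQQIQQIQQQQIQQIQQIQQIQQQQIQ

Applying the rule to each of the 16 symbols of QIQQQQIQQIQQQQIQ gives the pieces QIQ QQ QIQ QIQ QIQ QIQ QQ QIQ QIQ QQ QIQ QIQ QIQ QIQ QQ QIQ, which concatenate to the answer.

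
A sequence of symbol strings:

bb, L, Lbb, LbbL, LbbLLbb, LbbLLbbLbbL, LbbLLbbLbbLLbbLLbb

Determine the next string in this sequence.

LbbLLbbLbbLLbbLLbbLbbLLbbLbbL

From term 3 onward, concatenate the last term with the second-to-last: L·bb = Lbb, Lbb·L = LbbL, …
Continuing: LbbLLbbLbbLLbbLLbb · LbbLLbbLbbL gives term 8.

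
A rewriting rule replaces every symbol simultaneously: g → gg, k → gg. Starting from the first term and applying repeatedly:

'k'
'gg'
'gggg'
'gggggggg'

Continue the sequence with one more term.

gggggggggggggggg

Rewriting each symbol of gggggggg: g→gg, g→gg, g→gg, g→gg, g→gg, g→gg, g→gg, g→gg, which concatenates to gg gg gg gg gg gg gg gg.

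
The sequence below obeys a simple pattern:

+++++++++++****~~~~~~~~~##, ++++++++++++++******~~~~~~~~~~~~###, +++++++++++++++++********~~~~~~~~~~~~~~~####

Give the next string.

++++++++++++++++++++**********~~~~~~~~~~~~~~~~~~#####

Term n consists of 3n+2 +'s, followed by 2n-2 *'s, followed by 3n ~'s, followed by n-1 #'s, where the shown terms are n = 3, 4, 5.
Setting n = 6 gives 20, 10, 18, 5 characters in each block.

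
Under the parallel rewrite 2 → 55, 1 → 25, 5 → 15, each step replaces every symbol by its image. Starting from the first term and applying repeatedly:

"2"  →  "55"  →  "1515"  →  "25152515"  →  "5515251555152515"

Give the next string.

Rewriting the 16 symbols of 5515251555152515 one by one yields 15 15 25 15 55 15 25 15 15 15 25 15 55 15 25 15; concatenated:

15152515551525151515251555152515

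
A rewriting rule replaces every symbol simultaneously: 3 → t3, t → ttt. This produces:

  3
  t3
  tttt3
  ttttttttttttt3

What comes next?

tttttttttttttttttttttttttttttttttttttttt3

Replace each of the 14 characters of ttttttttttttt3 in place — ttt ttt ttt ttt ttt ttt ttt ttt ttt ttt ttt ttt ttt t3 — and concatenate.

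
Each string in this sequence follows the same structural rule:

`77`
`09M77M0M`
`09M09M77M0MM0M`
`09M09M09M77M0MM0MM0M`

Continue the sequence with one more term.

Each term wraps the previous one in 09M on the left and M0M on the right.
Applying this once more to 09M09M09M77M0MM0MM0M:

09M09M09M09M77M0MM0MM0MM0M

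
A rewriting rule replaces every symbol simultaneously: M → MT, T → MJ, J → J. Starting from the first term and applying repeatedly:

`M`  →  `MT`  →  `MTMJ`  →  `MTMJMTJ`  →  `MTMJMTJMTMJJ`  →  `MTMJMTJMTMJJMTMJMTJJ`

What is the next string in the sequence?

MTMJMTJMTMJJMTMJMTJJMTMJMTJMTMJJJ

Replace each of the 20 characters of MTMJMTJMTMJJMTMJMTJJ in place — MT MJ MT J MT MJ J MT MJ MT J J MT MJ MT J MT MJ J J — and concatenate.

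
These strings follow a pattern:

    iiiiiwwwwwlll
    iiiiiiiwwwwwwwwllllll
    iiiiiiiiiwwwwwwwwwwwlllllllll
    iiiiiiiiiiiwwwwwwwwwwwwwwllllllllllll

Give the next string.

iiiiiiiiiiiiiwwwwwwwwwwwwwwwwwlllllllllllllll

Reading off run lengths: i runs 5, 7, 9, 11; w runs 5, 8, 11, 14; l runs 3, 6, 9, 12 — each is linear in n (n = 1, 2, …).
Setting n = 5 gives 13, 17, 15 characters in each block.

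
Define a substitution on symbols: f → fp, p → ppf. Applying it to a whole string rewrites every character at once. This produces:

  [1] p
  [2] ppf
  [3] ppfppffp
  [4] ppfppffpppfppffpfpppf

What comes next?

φ(ppfppffpppfppffpfpppf) expands symbol-by-symbol to ppf ppf fp ppf ppf fp fp ppf ppf ppf fp ppf ppf fp fp ppf fp ppf ppf ppf fp; joining the 21 pieces gives the next term.

ppfppffpppfppffpfpppfppfppffpppfppffpfpppffpppfppfppffp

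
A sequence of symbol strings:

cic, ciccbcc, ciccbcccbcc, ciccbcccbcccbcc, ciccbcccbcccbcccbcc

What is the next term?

The strings grow by a fixed suffix cbcc each time.
One more step from ciccbcccbcccbcccbcc gives the answer.

ciccbcccbcccbcccbcccbcc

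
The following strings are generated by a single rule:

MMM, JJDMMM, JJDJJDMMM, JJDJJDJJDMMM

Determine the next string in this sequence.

The strings grow by a fixed prefix JJD each time.
Applying this once more to JJDJJDJJDMMM:

JJDJJDJJDJJDMMM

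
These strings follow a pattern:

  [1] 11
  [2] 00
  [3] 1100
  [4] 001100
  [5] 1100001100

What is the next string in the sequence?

Each term (from the third on) is the two preceding terms concatenated in order: term 3 = 11·00 = 1100.
Continuing: 001100 · 1100001100 gives term 6.

0011001100001100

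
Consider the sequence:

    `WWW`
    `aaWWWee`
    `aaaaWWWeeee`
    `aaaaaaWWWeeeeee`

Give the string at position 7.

aaaaaaaaaaaaWWWeeeeeeeeeeee

s(k+1) = aa·s(k)·ee, so each term gains aa as a prefix and ee as a suffix.
From aaaaaaWWWeeeeee, 3 further steps: aaaaaaWWWeeeeee → aaaaaaaaWWWeeeeeeee → aaaaaaaaaaWWWeeeeeeeeee → (answer).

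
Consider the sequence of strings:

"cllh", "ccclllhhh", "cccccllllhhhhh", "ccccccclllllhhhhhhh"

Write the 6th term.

The n-th term is 2n-1 c's then n+1 l's then 2n-1 h's (n = 1, 2, …).
Setting n = 6 gives 11, 7, 11 characters in each block.

ccccccccccclllllllhhhhhhhhhhh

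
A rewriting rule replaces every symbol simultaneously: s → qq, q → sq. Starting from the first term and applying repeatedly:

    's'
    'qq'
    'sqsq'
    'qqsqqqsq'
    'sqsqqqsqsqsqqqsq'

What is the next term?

qqsqqqsqsqsqqqsqqqsqqqsqsqsqqqsq

φ(sqsqqqsqsqsqqqsq) expands symbol-by-symbol to qq sq qq sq sq sq qq sq qq sq qq sq sq sq qq sq; joining the 16 pieces gives the next term.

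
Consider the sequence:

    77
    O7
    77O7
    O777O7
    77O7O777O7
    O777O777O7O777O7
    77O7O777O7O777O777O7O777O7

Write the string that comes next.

Each term (from the third on) is the two preceding terms concatenated in order: term 3 = 77·O7 = 77O7.
So term 8 is O777O777O7O777O7·77O7O777O7O777O777O7O777O7.

O777O777O7O777O777O7O777O7O777O777O7O777O7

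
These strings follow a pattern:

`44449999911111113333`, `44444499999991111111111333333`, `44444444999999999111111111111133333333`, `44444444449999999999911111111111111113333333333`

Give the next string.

44444444444499999999999991111111111111111111333333333333

Each string has the form 4^{2n} 9^{2n+1} 1^{3n+1} 3^{2n}, where the shown terms are n = 2, 3, 4, 5.
Setting n = 6 gives 12, 13, 19, 12 characters in each block.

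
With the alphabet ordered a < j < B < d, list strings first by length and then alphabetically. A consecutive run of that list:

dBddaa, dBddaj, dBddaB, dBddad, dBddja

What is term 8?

Stepping forward 3 times from dBddja: dBddja → dBddjj → dBddjB, then the target.

dBddjd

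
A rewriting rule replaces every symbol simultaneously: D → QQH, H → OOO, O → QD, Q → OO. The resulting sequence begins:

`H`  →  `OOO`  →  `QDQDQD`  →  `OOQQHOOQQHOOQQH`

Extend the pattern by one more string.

QDQDOOOOOOOQDQDOOOOOOOQDQDOOOOOOO

Applying the rule to each of the 15 symbols of OOQQHOOQQHOOQQH gives the pieces QD QD OO OO OOO QD QD OO OO OOO QD QD OO OO OOO, which concatenate to the answer.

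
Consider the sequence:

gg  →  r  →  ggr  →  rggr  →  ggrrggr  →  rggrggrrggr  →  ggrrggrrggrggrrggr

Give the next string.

rggrggrrggrggrrggrrggrggrrggr

This is a Fibonacci-style word recurrence s(k) = s(k−2)·s(k−1): e.g. gg·r = ggr.
The next term joins rggrggrrggr and ggrrggrrggrggrrggr.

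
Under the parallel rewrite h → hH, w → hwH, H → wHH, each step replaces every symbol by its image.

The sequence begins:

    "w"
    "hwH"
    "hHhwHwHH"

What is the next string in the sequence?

Apply φ to hHhwHwHH symbol by symbol: h→hH, H→wHH, h→hH, w→hwH, H→wHH, w→hwH, H→wHH, H→wHH; joined: hH wHH hH hwH wHH hwH wHH wHH.

hHwHHhHhwHwHHhwHwHHwHH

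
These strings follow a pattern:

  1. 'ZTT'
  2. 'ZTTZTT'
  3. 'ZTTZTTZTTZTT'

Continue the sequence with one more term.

s(k+1) = s(k)·s(k) — each term doubles the last.
Doubling ZTTZTTZTTZTT:

ZTTZTTZTTZTTZTTZTTZTTZTT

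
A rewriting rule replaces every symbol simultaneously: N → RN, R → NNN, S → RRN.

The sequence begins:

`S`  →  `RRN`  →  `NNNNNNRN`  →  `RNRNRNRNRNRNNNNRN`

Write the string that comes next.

NNNRNNNNRNNNNRNNNNRNNNNRNNNNRNRNRNRNNNNRN

φ(RNRNRNRNRNRNNNNRN) expands symbol-by-symbol to NNN RN NNN RN NNN RN NNN RN NNN RN NNN RN RN RN RN NNN RN; joining the 17 pieces gives the next term.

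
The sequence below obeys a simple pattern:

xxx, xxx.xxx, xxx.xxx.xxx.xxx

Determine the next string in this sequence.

s(k+1) = s(k)·.·s(k) — each term doubles the last with '.' between the halves.
So the next term is two copies of xxx.xxx.xxx.xxx with '.' between the halves.

xxx.xxx.xxx.xxx.xxx.xxx.xxx.xxx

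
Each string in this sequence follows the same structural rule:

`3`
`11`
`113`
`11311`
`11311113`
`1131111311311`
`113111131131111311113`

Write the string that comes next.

1131111311311113111131131111311311

From term 3 onward, concatenate the last term with the second-to-last: 11·3 = 113, 113·11 = 11311, …
Continuing: 113111131131111311113 · 1131111311311 gives term 8.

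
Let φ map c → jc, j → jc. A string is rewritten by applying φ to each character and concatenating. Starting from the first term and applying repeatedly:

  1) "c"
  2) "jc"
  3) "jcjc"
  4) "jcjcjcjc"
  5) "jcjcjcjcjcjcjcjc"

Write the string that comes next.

φ(jcjcjcjcjcjcjcjc) expands symbol-by-symbol to jc jc jc jc jc jc jc jc jc jc jc jc jc jc jc jc; joining the 16 pieces gives the next term.

jcjcjcjcjcjcjcjcjcjcjcjcjcjcjcjc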